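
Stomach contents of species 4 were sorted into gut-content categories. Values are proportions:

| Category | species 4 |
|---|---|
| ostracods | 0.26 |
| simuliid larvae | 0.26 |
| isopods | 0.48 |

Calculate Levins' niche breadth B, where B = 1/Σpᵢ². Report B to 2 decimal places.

2.74

Σpᵢ² = 0.26² + 0.26² + 0.48² = 0.0676 + 0.0676 + 0.2304 = 0.3656
B = 1 / 0.3656 = 2.7352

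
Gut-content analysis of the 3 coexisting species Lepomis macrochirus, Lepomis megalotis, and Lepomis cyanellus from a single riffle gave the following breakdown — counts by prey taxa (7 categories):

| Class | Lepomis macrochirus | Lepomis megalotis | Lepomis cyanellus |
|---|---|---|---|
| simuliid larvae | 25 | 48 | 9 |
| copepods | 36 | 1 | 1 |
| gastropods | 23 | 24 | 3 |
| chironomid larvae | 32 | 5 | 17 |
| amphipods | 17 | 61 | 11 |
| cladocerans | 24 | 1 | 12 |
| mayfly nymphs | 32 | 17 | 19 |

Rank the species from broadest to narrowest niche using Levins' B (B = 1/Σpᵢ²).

Proportions for Lepomis macrochirus (n=189): 25/189=0.1323, 36/189=0.1905, 23/189=0.1217, 32/189=0.1693, 17/189=0.0899, 24/189=0.1270, 32/189=0.1693
Proportions for Lepomis megalotis (n=157): 48/157=0.3057, 1/157=0.0064, 24/157=0.1529, 5/157=0.0318, 61/157=0.3885, 1/157=0.0064, 17/157=0.1083
Proportions for Lepomis cyanellus (n=72): 9/72=0.1250, 1/72=0.0139, 3/72=0.0417, 17/72=0.2361, 11/72=0.1528, 12/72=0.1667, 19/72=0.2639
Σp_macrᵢ² = 0.1323² + 0.1905² + 0.1217² + 0.1693² + 0.0899² + 0.1270² + 0.1693² = 0.017503 + 0.036290 + 0.014811 + 0.028662 + 0.008082 + 0.016129 + 0.028662 = 0.150139
B_macr = 1 / 0.150139 = 6.6605
Σp_megaᵢ² = 0.3057² + 0.0064² + 0.1529² + 0.0318² + 0.3885² + 0.0064² + 0.1083² = 0.093452 + 0.000041 + 0.023378 + 0.001011 + 0.150932 + 0.000041 + 0.011729 = 0.280584
B_mega = 1 / 0.280584 = 3.5640
Σp_cyanᵢ² = 0.1250² + 0.0139² + 0.0417² + 0.2361² + 0.1528² + 0.1667² + 0.2639² = 0.015625 + 0.000193 + 0.001739 + 0.055743 + 0.023348 + 0.027789 + 0.069643 = 0.194080
B_cyan = 1 / 0.194080 = 5.1525
Ranking by B (broadest → narrowest): Lepomis macrochirus (6.66) > Lepomis cyanellus (5.15) > Lepomis megalotis (3.56)

Lepomis macrochirus > Lepomis cyanellus > Lepomis megalotis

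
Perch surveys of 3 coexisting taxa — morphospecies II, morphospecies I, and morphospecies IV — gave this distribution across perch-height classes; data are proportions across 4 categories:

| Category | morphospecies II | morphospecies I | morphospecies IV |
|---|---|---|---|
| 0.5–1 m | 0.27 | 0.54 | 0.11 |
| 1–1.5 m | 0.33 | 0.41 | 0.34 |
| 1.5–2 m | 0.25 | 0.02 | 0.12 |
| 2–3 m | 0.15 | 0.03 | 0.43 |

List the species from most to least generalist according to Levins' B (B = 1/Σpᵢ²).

morphospecies II > morphospecies IV > morphospecies I

Σp_IIᵢ² = 0.27² + 0.33² + 0.25² + 0.15² = 0.0729 + 0.1089 + 0.0625 + 0.0225 = 0.2668
B_II = 1 / 0.2668 = 3.7481
Σp_Iᵢ² = 0.54² + 0.41² + 0.02² + 0.03² = 0.2916 + 0.1681 + 0.0004 + 0.0009 = 0.4610
B_I = 1 / 0.4610 = 2.1692
Σp_IVᵢ² = 0.11² + 0.34² + 0.12² + 0.43² = 0.0121 + 0.1156 + 0.0144 + 0.1849 = 0.3270
B_IV = 1 / 0.3270 = 3.0581
Ranking by B (broadest → narrowest): morphospecies II (3.75) > morphospecies IV (3.06) > morphospecies I (2.17)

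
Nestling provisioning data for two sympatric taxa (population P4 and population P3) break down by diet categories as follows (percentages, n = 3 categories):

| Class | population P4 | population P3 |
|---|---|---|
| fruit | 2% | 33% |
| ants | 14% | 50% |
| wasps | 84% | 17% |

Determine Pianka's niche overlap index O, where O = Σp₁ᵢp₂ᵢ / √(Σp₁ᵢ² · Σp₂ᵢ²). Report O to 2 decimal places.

Convert percentages to proportions (divide by 100).
Σ p₁ᵢp₂ᵢ = 0.0066 + 0.0700 + 0.1428 = 0.2194
Σp_1ᵢ² = 0.02² + 0.14² + 0.84² = 0.0004 + 0.0196 + 0.7056 = 0.7256
Σp_2ᵢ² = 0.33² + 0.50² + 0.17² = 0.1089 + 0.2500 + 0.0289 = 0.3878
O = 0.2194 / √(0.7256 × 0.3878) = 0.2194 / 0.53046 = 0.4136

0.41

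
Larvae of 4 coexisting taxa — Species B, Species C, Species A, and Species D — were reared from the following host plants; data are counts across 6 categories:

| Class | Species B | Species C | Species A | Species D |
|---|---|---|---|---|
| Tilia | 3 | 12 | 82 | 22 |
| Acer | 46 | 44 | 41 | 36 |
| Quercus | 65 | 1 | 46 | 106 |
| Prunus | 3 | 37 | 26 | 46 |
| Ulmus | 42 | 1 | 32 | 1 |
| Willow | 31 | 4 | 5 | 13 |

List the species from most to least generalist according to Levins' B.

Proportions for Species B (n=190): 3/190=0.0158, 46/190=0.2421, 65/190=0.3421, 3/190=0.0158, 42/190=0.2211, 31/190=0.1632
Proportions for Species C (n=99): 12/99=0.1212, 44/99=0.4444, 1/99=0.0101, 37/99=0.3737, 1/99=0.0101, 4/99=0.0404
Proportions for Species A (n=232): 82/232=0.3534, 41/232=0.1767, 46/232=0.1983, 26/232=0.1121, 32/232=0.1379, 5/232=0.0216
Proportions for Species D (n=224): 22/224=0.0982, 36/224=0.1607, 106/224=0.4732, 46/224=0.2054, 1/224=0.0045, 13/224=0.0580
Σp_Bᵢ² = 0.0158² + 0.2421² + 0.3421² + 0.0158² + 0.2211² + 0.1632² = 0.000250 + 0.058612 + 0.117032 + 0.000250 + 0.048885 + 0.026634 = 0.251663
B_B = 1 / 0.251663 = 3.9736
Σp_Cᵢ² = 0.1212² + 0.4444² + 0.0101² + 0.3737² + 0.0101² + 0.0404² = 0.014689 + 0.197491 + 0.000102 + 0.139652 + 0.000102 + 0.001632 = 0.353668
B_C = 1 / 0.353668 = 2.8275
Σp_Aᵢ² = 0.3534² + 0.1767² + 0.1983² + 0.1121² + 0.1379² + 0.0216² = 0.124892 + 0.031223 + 0.039323 + 0.012566 + 0.019016 + 0.000467 = 0.227487
B_A = 1 / 0.227487 = 4.3959
Σp_Dᵢ² = 0.0982² + 0.1607² + 0.4732² + 0.2054² + 0.0045² + 0.0580² = 0.009643 + 0.025824 + 0.223918 + 0.042189 + 0.000020 + 0.003364 = 0.304958
B_D = 1 / 0.304958 = 3.2791
Ranking by B (broadest → narrowest): Species A (4.40) > Species B (3.97) > Species D (3.28) > Species C (2.83)

Species A > Species B > Species D > Species C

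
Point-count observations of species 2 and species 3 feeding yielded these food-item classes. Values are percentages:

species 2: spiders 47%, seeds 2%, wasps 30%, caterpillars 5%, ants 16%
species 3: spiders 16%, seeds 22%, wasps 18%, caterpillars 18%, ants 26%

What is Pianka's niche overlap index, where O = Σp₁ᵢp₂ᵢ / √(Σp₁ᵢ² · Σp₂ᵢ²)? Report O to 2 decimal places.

0.70

Convert percentages to proportions (divide by 100).
Σ p₁ᵢp₂ᵢ = 0.0752 + 0.0044 + 0.0540 + 0.0090 + 0.0416 = 0.1842
Σp_1ᵢ² = 0.47² + 0.02² + 0.30² + 0.05² + 0.16² = 0.2209 + 0.0004 + 0.0900 + 0.0025 + 0.0256 = 0.3394
Σp_2ᵢ² = 0.16² + 0.22² + 0.18² + 0.18² + 0.26² = 0.0256 + 0.0484 + 0.0324 + 0.0324 + 0.0676 = 0.2064
O = 0.1842 / √(0.3394 × 0.2064) = 0.1842 / 0.26467 = 0.6960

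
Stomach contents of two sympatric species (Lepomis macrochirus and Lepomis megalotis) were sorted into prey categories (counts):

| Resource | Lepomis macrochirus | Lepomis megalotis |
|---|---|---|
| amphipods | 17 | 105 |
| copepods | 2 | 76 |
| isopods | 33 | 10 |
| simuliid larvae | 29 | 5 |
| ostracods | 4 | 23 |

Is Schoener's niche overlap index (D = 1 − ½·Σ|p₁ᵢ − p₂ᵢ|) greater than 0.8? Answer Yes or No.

No

Proportions for Lepomis macrochirus (n=85): 17/85=0.2000, 2/85=0.0235, 33/85=0.3882, 29/85=0.3412, 4/85=0.0471
Proportions for Lepomis megalotis (n=219): 105/219=0.4795, 76/219=0.3470, 10/219=0.0457, 5/219=0.0228, 23/219=0.1050
Σ|p₁ᵢ − p₂ᵢ| = 0.2795 + 0.3235 + 0.3425 + 0.3184 + 0.0579 = 1.3218
D = 1 − ½ × 1.3218 = 1 − 0.66090 = 0.33910
D = 0.33910 < 0.8 → No.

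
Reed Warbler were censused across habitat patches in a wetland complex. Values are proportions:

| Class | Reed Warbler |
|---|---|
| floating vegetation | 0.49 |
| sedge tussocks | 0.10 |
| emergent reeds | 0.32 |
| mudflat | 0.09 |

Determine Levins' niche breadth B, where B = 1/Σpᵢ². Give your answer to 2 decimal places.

2.77

Σpᵢ² = 0.49² + 0.10² + 0.32² + 0.09² = 0.2401 + 0.0100 + 0.1024 + 0.0081 = 0.3606
B = 1 / 0.3606 = 2.7732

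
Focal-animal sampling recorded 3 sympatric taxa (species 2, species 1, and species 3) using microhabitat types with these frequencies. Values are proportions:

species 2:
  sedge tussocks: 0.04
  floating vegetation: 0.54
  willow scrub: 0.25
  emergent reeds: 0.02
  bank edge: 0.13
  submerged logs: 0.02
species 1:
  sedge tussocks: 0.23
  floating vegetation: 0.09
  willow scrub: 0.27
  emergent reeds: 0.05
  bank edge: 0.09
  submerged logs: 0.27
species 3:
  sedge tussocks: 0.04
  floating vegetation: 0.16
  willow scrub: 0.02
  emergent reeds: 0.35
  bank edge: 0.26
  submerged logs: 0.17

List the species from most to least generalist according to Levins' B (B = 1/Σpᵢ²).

species 1 > species 3 > species 2

Σp_2ᵢ² = 0.04² + 0.54² + 0.25² + 0.02² + 0.13² + 0.02² = 0.0016 + 0.2916 + 0.0625 + 0.0004 + 0.0169 + 0.0004 = 0.3734
B_2 = 1 / 0.3734 = 2.6781
Σp_1ᵢ² = 0.23² + 0.09² + 0.27² + 0.05² + 0.09² + 0.27² = 0.0529 + 0.0081 + 0.0729 + 0.0025 + 0.0081 + 0.0729 = 0.2174
B_1 = 1 / 0.2174 = 4.5998
Σp_3ᵢ² = 0.04² + 0.16² + 0.02² + 0.35² + 0.26² + 0.17² = 0.0016 + 0.0256 + 0.0004 + 0.1225 + 0.0676 + 0.0289 = 0.2466
B_3 = 1 / 0.2466 = 4.0552
Ranking by B (broadest → narrowest): species 1 (4.60) > species 3 (4.06) > species 2 (2.68)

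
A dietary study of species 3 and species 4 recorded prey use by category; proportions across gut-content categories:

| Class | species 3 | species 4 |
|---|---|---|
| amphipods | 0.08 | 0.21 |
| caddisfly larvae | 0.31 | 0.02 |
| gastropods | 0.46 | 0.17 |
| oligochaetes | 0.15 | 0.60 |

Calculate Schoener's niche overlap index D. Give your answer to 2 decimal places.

0.42

Σ|p₁ᵢ − p₂ᵢ| = 0.13 + 0.29 + 0.29 + 0.45 = 1.16
D = 1 − ½ × 1.16 = 1 − 0.580 = 0.4200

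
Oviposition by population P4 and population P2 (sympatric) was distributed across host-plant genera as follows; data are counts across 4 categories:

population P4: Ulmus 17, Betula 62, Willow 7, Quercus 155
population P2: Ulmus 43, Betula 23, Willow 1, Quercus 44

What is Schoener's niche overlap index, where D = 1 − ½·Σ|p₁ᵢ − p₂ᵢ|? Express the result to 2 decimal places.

0.68

Proportions for population P4 (n=241): 17/241=0.0705, 62/241=0.2573, 7/241=0.0290, 155/241=0.6432
Proportions for population P2 (n=111): 43/111=0.3874, 23/111=0.2072, 1/111=0.0090, 44/111=0.3964
Σ|p₁ᵢ − p₂ᵢ| = 0.3169 + 0.0501 + 0.0200 + 0.2468 = 0.6338
D = 1 − ½ × 0.6338 = 1 − 0.31690 = 0.68310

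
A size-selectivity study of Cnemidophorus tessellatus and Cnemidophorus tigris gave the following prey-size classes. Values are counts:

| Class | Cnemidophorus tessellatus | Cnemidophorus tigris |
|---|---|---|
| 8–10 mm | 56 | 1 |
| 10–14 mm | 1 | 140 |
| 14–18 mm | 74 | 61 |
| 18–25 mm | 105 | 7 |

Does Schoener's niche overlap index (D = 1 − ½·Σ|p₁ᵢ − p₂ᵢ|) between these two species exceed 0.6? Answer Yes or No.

Proportions for Cnemidophorus tessellatus (n=236): 56/236=0.2373, 1/236=0.0042, 74/236=0.3136, 105/236=0.4449
Proportions for Cnemidophorus tigris (n=209): 1/209=0.0048, 140/209=0.6699, 61/209=0.2919, 7/209=0.0335
Σ|p₁ᵢ − p₂ᵢ| = 0.2325 + 0.6657 + 0.0217 + 0.4114 = 1.3313
D = 1 − ½ × 1.3313 = 1 − 0.66565 = 0.33435
D = 0.33435 < 0.6 → No.

No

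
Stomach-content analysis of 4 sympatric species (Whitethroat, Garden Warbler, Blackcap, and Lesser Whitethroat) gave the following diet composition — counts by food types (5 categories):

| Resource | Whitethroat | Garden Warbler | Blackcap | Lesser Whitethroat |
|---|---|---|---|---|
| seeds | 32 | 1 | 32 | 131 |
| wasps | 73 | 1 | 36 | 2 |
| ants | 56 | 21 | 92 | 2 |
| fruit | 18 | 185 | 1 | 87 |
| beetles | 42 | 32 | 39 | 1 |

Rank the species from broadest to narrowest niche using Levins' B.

Proportions for Whitethroat (n=221): 32/221=0.1448, 73/221=0.3303, 56/221=0.2534, 18/221=0.0814, 42/221=0.1900
Proportions for Garden Warbler (n=240): 1/240=0.0042, 1/240=0.0042, 21/240=0.0875, 185/240=0.7708, 32/240=0.1333
Proportions for Blackcap (n=200): 32/200=0.1600, 36/200=0.1800, 92/200=0.4600, 1/200=0.0050, 39/200=0.1950
Proportions for Lesser Whitethroat (n=223): 131/223=0.5874, 2/223=0.0090, 2/223=0.0090, 87/223=0.3901, 1/223=0.0045
Σp_Whitᵢ² = 0.1448² + 0.3303² + 0.2534² + 0.0814² + 0.1900² = 0.020967 + 0.109098 + 0.064212 + 0.006626 + 0.036100 = 0.237003
B_Whit = 1 / 0.237003 = 4.2194
Σp_Gardᵢ² = 0.0042² + 0.0042² + 0.0875² + 0.7708² + 0.1333² = 0.000018 + 0.000018 + 0.007656 + 0.594133 + 0.017769 = 0.619594
B_Gard = 1 / 0.619594 = 1.6140
Σp_Blacᵢ² = 0.1600² + 0.1800² + 0.4600² + 0.0050² + 0.1950² = 0.025600 + 0.032400 + 0.211600 + 0.000025 + 0.038025 = 0.307650
B_Blac = 1 / 0.307650 = 3.2504
Σp_Lessᵢ² = 0.5874² + 0.0090² + 0.0090² + 0.3901² + 0.0045² = 0.345039 + 0.000081 + 0.000081 + 0.152178 + 0.000020 = 0.497399
B_Less = 1 / 0.497399 = 2.0105
Ranking by B (broadest → narrowest): Whitethroat (4.22) > Blackcap (3.25) > Lesser Whitethroat (2.01) > Garden Warbler (1.61)

Whitethroat > Blackcap > Lesser Whitethroat > Garden Warbler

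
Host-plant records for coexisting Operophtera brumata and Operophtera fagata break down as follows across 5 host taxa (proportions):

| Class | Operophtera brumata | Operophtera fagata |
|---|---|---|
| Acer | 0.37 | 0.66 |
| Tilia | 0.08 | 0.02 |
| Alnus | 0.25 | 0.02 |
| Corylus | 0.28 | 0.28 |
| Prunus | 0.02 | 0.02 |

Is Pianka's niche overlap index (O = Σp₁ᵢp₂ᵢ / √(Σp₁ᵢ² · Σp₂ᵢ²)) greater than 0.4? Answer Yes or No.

Yes

Σ p₁ᵢp₂ᵢ = 0.2442 + 0.0016 + 0.0050 + 0.0784 + 0.0004 = 0.3296
Σp_1ᵢ² = 0.37² + 0.08² + 0.25² + 0.28² + 0.02² = 0.1369 + 0.0064 + 0.0625 + 0.0784 + 0.0004 = 0.2846
Σp_2ᵢ² = 0.66² + 0.02² + 0.02² + 0.28² + 0.02² = 0.4356 + 0.0004 + 0.0004 + 0.0784 + 0.0004 = 0.5152
O = 0.3296 / √(0.2846 × 0.5152) = 0.3296 / 0.38292 = 0.8608
O = 0.8608 > 0.4 → Yes.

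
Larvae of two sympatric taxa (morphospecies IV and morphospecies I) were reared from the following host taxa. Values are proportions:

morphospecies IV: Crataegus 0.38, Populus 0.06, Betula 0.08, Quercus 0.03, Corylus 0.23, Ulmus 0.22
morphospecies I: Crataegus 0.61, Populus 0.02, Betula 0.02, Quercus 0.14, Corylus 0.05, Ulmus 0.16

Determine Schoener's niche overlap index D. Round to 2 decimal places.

0.66

Σ|p₁ᵢ − p₂ᵢ| = 0.23 + 0.04 + 0.06 + 0.11 + 0.18 + 0.06 = 0.68
D = 1 − ½ × 0.68 = 1 − 0.340 = 0.6600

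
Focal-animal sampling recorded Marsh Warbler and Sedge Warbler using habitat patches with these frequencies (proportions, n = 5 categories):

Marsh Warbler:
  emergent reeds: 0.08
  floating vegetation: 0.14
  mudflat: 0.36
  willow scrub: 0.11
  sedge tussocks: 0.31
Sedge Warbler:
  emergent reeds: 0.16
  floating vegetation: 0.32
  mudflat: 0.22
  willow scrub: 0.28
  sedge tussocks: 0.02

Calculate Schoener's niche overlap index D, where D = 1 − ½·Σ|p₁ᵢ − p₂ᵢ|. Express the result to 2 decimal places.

Σ|p₁ᵢ − p₂ᵢ| = 0.08 + 0.18 + 0.14 + 0.17 + 0.29 = 0.86
D = 1 − ½ × 0.86 = 1 − 0.430 = 0.5700

0.57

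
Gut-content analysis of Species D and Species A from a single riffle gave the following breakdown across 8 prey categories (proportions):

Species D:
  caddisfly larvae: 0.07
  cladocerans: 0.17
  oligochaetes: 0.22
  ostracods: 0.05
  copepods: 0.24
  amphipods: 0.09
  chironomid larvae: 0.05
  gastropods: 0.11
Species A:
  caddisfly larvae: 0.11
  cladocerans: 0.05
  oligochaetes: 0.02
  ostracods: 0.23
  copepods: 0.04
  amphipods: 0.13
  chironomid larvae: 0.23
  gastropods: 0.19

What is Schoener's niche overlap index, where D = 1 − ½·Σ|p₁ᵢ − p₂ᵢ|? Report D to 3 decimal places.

Σ|p₁ᵢ − p₂ᵢ| = 0.04 + 0.12 + 0.20 + 0.18 + 0.20 + 0.04 + 0.18 + 0.08 = 1.04
D = 1 − ½ × 1.04 = 1 − 0.520 = 0.48000

0.480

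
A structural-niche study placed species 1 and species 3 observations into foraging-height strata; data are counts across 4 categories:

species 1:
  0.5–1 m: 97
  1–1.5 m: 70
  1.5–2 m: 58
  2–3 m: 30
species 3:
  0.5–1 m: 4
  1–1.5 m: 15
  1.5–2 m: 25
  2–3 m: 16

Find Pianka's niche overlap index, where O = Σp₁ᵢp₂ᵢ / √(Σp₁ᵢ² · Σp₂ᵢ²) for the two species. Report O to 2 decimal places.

Proportions for species 1 (n=255): 97/255=0.3804, 70/255=0.2745, 58/255=0.2275, 30/255=0.1176
Proportions for species 3 (n=60): 4/60=0.0667, 15/60=0.2500, 25/60=0.4167, 16/60=0.2667
Σ p₁ᵢp₂ᵢ = 0.025373 + 0.068625 + 0.094799 + 0.031364 = 0.220161
Σp_1ᵢ² = 0.3804² + 0.2745² + 0.2275² + 0.1176² = 0.144704 + 0.075350 + 0.051756 + 0.013830 = 0.285640
Σp_2ᵢ² = 0.0667² + 0.2500² + 0.4167² + 0.2667² = 0.004449 + 0.062500 + 0.173639 + 0.071129 = 0.311717
O = 0.220161 / √(0.285640 × 0.311717) = 0.220161 / 0.2983938 = 0.7378

0.74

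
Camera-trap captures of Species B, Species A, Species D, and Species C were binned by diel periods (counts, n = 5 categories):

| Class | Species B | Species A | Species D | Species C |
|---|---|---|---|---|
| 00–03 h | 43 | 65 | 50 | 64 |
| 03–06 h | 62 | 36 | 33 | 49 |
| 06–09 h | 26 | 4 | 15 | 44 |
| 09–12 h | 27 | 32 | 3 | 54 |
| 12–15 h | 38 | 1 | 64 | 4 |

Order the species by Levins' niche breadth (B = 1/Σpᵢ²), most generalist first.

Species B > Species C > Species D > Species A

Proportions for Species B (n=196): 43/196=0.2194, 62/196=0.3163, 26/196=0.1327, 27/196=0.1378, 38/196=0.1939
Proportions for Species A (n=138): 65/138=0.4710, 36/138=0.2609, 4/138=0.0290, 32/138=0.2319, 1/138=0.0072
Proportions for Species D (n=165): 50/165=0.3030, 33/165=0.2000, 15/165=0.0909, 3/165=0.0182, 64/165=0.3879
Proportions for Species C (n=215): 64/215=0.2977, 49/215=0.2279, 44/215=0.2047, 54/215=0.2512, 4/215=0.0186
Σp_Bᵢ² = 0.2194² + 0.3163² + 0.1327² + 0.1378² + 0.1939² = 0.048136 + 0.100046 + 0.017609 + 0.018989 + 0.037597 = 0.222377
B_B = 1 / 0.222377 = 4.4969
Σp_Aᵢ² = 0.4710² + 0.2609² + 0.0290² + 0.2319² + 0.0072² = 0.221841 + 0.068069 + 0.000841 + 0.053778 + 0.000052 = 0.344581
B_A = 1 / 0.344581 = 2.9021
Σp_Dᵢ² = 0.3030² + 0.2000² + 0.0909² + 0.0182² + 0.3879² = 0.091809 + 0.040000 + 0.008263 + 0.000331 + 0.150466 = 0.290869
B_D = 1 / 0.290869 = 3.4380
Σp_Cᵢ² = 0.2977² + 0.2279² + 0.2047² + 0.2512² + 0.0186² = 0.088625 + 0.051938 + 0.041902 + 0.063101 + 0.000346 = 0.245912
B_C = 1 / 0.245912 = 4.0665
Ranking by B (broadest → narrowest): Species B (4.50) > Species C (4.07) > Species D (3.44) > Species A (2.90)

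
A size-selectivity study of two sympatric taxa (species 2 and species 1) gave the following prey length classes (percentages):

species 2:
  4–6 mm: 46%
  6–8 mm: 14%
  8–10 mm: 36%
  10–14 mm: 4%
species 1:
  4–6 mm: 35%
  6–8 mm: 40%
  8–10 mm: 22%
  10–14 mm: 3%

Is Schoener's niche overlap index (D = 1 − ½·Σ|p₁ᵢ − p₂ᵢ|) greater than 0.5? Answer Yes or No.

Yes

Convert percentages to proportions (divide by 100).
Σ|p₁ᵢ − p₂ᵢ| = 0.11 + 0.26 + 0.14 + 0.01 = 0.52
D = 1 − ½ × 0.52 = 1 − 0.260 = 0.7400
D = 0.7400 > 0.5 → Yes.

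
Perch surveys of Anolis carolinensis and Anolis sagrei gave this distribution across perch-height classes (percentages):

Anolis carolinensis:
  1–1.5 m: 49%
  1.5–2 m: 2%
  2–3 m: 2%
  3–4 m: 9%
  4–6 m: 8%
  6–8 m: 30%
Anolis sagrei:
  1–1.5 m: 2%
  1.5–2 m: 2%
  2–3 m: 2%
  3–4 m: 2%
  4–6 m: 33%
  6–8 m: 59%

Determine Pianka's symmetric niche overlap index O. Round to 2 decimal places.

0.54

Convert percentages to proportions (divide by 100).
Σ p₁ᵢp₂ᵢ = 0.0098 + 0.0004 + 0.0004 + 0.0018 + 0.0264 + 0.1770 = 0.2158
Σp_1ᵢ² = 0.49² + 0.02² + 0.02² + 0.09² + 0.08² + 0.30² = 0.2401 + 0.0004 + 0.0004 + 0.0081 + 0.0064 + 0.0900 = 0.3454
Σp_2ᵢ² = 0.02² + 0.02² + 0.02² + 0.02² + 0.33² + 0.59² = 0.0004 + 0.0004 + 0.0004 + 0.0004 + 0.1089 + 0.3481 = 0.4586
O = 0.2158 / √(0.3454 × 0.4586) = 0.2158 / 0.39800 = 0.5422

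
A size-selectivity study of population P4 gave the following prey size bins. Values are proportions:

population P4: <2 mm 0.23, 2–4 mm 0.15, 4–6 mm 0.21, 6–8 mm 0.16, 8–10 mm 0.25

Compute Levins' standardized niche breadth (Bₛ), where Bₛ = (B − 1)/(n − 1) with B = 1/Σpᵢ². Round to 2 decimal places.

0.95

Σpᵢ² = 0.23² + 0.15² + 0.21² + 0.16² + 0.25² = 0.0529 + 0.0225 + 0.0441 + 0.0256 + 0.0625 = 0.2076
B = 1 / 0.2076 = 4.8170
Bₛ = (B − 1)/(n − 1) = (4.8170 − 1)/(5 − 1) = 3.8170/4 = 0.9543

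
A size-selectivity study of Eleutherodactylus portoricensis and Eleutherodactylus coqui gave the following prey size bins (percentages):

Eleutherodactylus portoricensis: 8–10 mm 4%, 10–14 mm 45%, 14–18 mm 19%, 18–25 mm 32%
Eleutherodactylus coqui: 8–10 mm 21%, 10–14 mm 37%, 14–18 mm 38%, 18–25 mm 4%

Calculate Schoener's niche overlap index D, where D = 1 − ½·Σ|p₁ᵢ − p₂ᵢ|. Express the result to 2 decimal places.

0.64

Convert percentages to proportions (divide by 100).
Σ|p₁ᵢ − p₂ᵢ| = 0.17 + 0.08 + 0.19 + 0.28 = 0.72
D = 1 − ½ × 0.72 = 1 − 0.360 = 0.6400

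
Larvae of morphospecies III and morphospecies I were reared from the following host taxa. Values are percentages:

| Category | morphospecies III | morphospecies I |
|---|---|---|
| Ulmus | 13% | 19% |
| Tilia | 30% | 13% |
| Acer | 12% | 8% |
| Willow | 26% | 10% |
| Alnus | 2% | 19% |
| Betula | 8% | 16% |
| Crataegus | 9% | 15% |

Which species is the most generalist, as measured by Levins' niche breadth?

morphospecies I

Convert percentages to proportions (divide by 100).
Σp_IIIᵢ² = 0.13² + 0.30² + 0.12² + 0.26² + 0.02² + 0.08² + 0.09² = 0.0169 + 0.0900 + 0.0144 + 0.0676 + 0.0004 + 0.0064 + 0.0081 = 0.2038
B_III = 1 / 0.2038 = 4.9068
Σp_Iᵢ² = 0.19² + 0.13² + 0.08² + 0.10² + 0.19² + 0.16² + 0.15² = 0.0361 + 0.0169 + 0.0064 + 0.0100 + 0.0361 + 0.0256 + 0.0225 = 0.1536
B_I = 1 / 0.1536 = 6.5104
Highest B → broadest niche (most generalist): morphospecies I (B = 6.51).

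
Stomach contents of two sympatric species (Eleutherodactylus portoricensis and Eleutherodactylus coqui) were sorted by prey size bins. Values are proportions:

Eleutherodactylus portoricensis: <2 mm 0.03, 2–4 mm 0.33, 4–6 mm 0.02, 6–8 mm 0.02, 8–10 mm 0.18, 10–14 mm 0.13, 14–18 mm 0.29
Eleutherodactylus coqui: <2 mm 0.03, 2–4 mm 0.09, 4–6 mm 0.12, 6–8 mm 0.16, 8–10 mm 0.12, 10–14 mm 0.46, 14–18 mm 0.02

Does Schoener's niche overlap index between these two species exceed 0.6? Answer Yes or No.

Σ|p₁ᵢ − p₂ᵢ| = 0.00 + 0.24 + 0.10 + 0.14 + 0.06 + 0.33 + 0.27 = 1.14
D = 1 − ½ × 1.14 = 1 − 0.570 = 0.4300
D = 0.4300 < 0.6 → No.

No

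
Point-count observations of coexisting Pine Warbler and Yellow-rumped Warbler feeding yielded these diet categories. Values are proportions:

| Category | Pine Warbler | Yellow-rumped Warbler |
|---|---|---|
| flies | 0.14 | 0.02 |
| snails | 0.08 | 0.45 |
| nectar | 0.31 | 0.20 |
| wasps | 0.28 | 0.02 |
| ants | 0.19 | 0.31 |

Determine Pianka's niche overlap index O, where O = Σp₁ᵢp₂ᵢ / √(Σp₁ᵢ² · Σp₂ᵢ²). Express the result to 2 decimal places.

0.58

Σ p₁ᵢp₂ᵢ = 0.0028 + 0.0360 + 0.0620 + 0.0056 + 0.0589 = 0.1653
Σp_1ᵢ² = 0.14² + 0.08² + 0.31² + 0.28² + 0.19² = 0.0196 + 0.0064 + 0.0961 + 0.0784 + 0.0361 = 0.2366
Σp_2ᵢ² = 0.02² + 0.45² + 0.20² + 0.02² + 0.31² = 0.0004 + 0.2025 + 0.0400 + 0.0004 + 0.0961 = 0.3394
O = 0.1653 / √(0.2366 × 0.3394) = 0.1653 / 0.28338 = 0.5833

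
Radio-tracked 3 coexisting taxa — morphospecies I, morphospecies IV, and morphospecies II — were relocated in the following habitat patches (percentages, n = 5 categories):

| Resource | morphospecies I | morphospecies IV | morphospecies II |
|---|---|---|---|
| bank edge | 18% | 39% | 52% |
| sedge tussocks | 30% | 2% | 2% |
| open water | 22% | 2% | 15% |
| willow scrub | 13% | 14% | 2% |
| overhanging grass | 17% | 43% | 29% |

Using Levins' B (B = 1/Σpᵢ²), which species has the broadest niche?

Convert percentages to proportions (divide by 100).
Σp_Iᵢ² = 0.18² + 0.30² + 0.22² + 0.13² + 0.17² = 0.0324 + 0.0900 + 0.0484 + 0.0169 + 0.0289 = 0.2166
B_I = 1 / 0.2166 = 4.6168
Σp_IVᵢ² = 0.39² + 0.02² + 0.02² + 0.14² + 0.43² = 0.1521 + 0.0004 + 0.0004 + 0.0196 + 0.1849 = 0.3574
B_IV = 1 / 0.3574 = 2.7980
Σp_IIᵢ² = 0.52² + 0.02² + 0.15² + 0.02² + 0.29² = 0.2704 + 0.0004 + 0.0225 + 0.0004 + 0.0841 = 0.3778
B_II = 1 / 0.3778 = 2.6469
Highest B → broadest niche (most generalist): morphospecies I (B = 4.62).

morphospecies I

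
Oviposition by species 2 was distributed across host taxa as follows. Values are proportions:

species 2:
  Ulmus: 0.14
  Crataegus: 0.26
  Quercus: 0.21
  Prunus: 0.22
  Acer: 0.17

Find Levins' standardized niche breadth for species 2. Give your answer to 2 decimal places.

0.95

Σpᵢ² = 0.14² + 0.26² + 0.21² + 0.22² + 0.17² = 0.0196 + 0.0676 + 0.0441 + 0.0484 + 0.0289 = 0.2086
B = 1 / 0.2086 = 4.7939
Bₛ = (B − 1)/(n − 1) = (4.7939 − 1)/(5 − 1) = 3.7939/4 = 0.9485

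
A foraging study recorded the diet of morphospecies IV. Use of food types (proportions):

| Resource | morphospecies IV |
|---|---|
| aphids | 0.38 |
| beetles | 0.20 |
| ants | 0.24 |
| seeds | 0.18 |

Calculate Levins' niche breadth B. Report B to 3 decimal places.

Σpᵢ² = 0.38² + 0.20² + 0.24² + 0.18² = 0.1444 + 0.0400 + 0.0576 + 0.0324 = 0.2744
B = 1 / 0.2744 = 3.64431

3.644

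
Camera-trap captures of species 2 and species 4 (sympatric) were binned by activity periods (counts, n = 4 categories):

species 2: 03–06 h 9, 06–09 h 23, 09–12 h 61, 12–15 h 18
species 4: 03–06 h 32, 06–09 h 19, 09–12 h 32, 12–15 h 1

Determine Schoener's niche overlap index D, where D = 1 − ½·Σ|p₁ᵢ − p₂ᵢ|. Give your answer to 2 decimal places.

Proportions for species 2 (n=111): 9/111=0.0811, 23/111=0.2072, 61/111=0.5495, 18/111=0.1622
Proportions for species 4 (n=84): 32/84=0.3810, 19/84=0.2262, 32/84=0.3810, 1/84=0.0119
Σ|p₁ᵢ − p₂ᵢ| = 0.2999 + 0.0190 + 0.1685 + 0.1503 = 0.6377
D = 1 − ½ × 0.6377 = 1 − 0.31885 = 0.68115

0.68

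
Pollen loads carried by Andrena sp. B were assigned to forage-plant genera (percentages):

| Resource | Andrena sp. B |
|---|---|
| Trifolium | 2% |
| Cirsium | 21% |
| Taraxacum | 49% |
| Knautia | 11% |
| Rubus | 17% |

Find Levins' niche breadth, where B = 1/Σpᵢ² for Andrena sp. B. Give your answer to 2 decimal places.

3.07

Convert percentages to proportions (divide by 100).
Σpᵢ² = 0.02² + 0.21² + 0.49² + 0.11² + 0.17² = 0.0004 + 0.0441 + 0.2401 + 0.0121 + 0.0289 = 0.3256
B = 1 / 0.3256 = 3.0713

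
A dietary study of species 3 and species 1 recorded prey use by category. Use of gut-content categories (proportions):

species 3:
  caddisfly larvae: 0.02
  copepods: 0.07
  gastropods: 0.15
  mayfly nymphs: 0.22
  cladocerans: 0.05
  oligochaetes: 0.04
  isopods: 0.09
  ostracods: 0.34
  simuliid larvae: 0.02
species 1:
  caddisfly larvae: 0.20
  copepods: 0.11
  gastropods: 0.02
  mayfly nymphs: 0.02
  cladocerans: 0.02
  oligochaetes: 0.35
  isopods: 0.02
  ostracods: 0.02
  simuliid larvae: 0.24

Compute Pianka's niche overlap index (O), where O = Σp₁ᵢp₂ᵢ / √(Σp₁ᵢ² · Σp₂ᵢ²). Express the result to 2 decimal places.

0.22

Σ p₁ᵢp₂ᵢ = 0.0040 + 0.0077 + 0.0030 + 0.0044 + 0.0010 + 0.0140 + 0.0018 + 0.0068 + 0.0048 = 0.0475
Σp_1ᵢ² = 0.02² + 0.07² + 0.15² + 0.22² + 0.05² + 0.04² + 0.09² + 0.34² + 0.02² = 0.0004 + 0.0049 + 0.0225 + 0.0484 + 0.0025 + 0.0016 + 0.0081 + 0.1156 + 0.0004 = 0.2044
Σp_2ᵢ² = 0.20² + 0.11² + 0.02² + 0.02² + 0.02² + 0.35² + 0.02² + 0.02² + 0.24² = 0.0400 + 0.0121 + 0.0004 + 0.0004 + 0.0004 + 0.1225 + 0.0004 + 0.0004 + 0.0576 = 0.2342
O = 0.0475 / √(0.2044 × 0.2342) = 0.0475 / 0.21879 = 0.2171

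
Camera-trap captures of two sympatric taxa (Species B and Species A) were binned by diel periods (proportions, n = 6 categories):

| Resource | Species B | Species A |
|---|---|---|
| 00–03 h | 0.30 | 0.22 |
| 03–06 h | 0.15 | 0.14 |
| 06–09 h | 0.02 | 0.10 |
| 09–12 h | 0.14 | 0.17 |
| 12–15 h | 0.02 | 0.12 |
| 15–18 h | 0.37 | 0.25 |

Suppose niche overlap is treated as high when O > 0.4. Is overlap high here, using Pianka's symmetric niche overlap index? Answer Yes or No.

Yes

Σ p₁ᵢp₂ᵢ = 0.0660 + 0.0210 + 0.0020 + 0.0238 + 0.0024 + 0.0925 = 0.2077
Σp_1ᵢ² = 0.30² + 0.15² + 0.02² + 0.14² + 0.02² + 0.37² = 0.0900 + 0.0225 + 0.0004 + 0.0196 + 0.0004 + 0.1369 = 0.2698
Σp_2ᵢ² = 0.22² + 0.14² + 0.10² + 0.17² + 0.12² + 0.25² = 0.0484 + 0.0196 + 0.0100 + 0.0289 + 0.0144 + 0.0625 = 0.1838
O = 0.2077 / √(0.2698 × 0.1838) = 0.2077 / 0.22269 = 0.9327
O = 0.9327 > 0.4 → Yes.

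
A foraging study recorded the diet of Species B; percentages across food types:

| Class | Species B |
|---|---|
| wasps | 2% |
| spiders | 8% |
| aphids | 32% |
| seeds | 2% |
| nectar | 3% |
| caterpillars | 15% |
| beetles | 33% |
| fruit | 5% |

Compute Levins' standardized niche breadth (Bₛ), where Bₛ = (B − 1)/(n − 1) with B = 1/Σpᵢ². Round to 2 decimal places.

Convert percentages to proportions (divide by 100).
Σpᵢ² = 0.02² + 0.08² + 0.32² + 0.02² + 0.03² + 0.15² + 0.33² + 0.05² = 0.0004 + 0.0064 + 0.1024 + 0.0004 + 0.0009 + 0.0225 + 0.1089 + 0.0025 = 0.2444
B = 1 / 0.2444 = 4.0917
Bₛ = (B − 1)/(n − 1) = (4.0917 − 1)/(8 − 1) = 3.0917/7 = 0.4417

0.44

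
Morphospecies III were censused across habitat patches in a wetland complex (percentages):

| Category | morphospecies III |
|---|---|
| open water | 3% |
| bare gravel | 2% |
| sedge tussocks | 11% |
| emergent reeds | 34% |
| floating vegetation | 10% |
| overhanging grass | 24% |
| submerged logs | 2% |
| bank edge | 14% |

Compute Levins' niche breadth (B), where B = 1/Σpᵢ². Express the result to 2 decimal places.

4.62

Convert percentages to proportions (divide by 100).
Σpᵢ² = 0.03² + 0.02² + 0.11² + 0.34² + 0.10² + 0.24² + 0.02² + 0.14² = 0.0009 + 0.0004 + 0.0121 + 0.1156 + 0.0100 + 0.0576 + 0.0004 + 0.0196 = 0.2166
B = 1 / 0.2166 = 4.6168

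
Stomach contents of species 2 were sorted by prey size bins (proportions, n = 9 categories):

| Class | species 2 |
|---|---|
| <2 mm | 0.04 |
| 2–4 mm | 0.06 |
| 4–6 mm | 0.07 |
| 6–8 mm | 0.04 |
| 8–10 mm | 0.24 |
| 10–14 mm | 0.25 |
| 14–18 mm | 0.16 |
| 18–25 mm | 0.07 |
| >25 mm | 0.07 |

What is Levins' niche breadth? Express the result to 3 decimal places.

Σpᵢ² = 0.04² + 0.06² + 0.07² + 0.04² + 0.24² + 0.25² + 0.16² + 0.07² + 0.07² = 0.0016 + 0.0036 + 0.0049 + 0.0016 + 0.0576 + 0.0625 + 0.0256 + 0.0049 + 0.0049 = 0.1672
B = 1 / 0.1672 = 5.98086

5.981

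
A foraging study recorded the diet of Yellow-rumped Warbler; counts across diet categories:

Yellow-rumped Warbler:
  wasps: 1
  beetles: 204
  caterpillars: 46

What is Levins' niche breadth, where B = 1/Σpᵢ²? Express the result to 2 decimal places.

1.44

Proportions for Yellow-rumped Warbler (n=251): 1/251=0.0040, 204/251=0.8127, 46/251=0.1833
Σpᵢ² = 0.0040² + 0.8127² + 0.1833² = 0.000016 + 0.660481 + 0.033599 = 0.694096
B = 1 / 0.694096 = 1.4407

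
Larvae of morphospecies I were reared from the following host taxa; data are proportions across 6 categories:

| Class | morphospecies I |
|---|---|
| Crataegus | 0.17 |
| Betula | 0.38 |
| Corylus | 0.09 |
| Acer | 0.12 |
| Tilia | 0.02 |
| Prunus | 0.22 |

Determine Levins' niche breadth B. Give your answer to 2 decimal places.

4.09

Σpᵢ² = 0.17² + 0.38² + 0.09² + 0.12² + 0.02² + 0.22² = 0.0289 + 0.1444 + 0.0081 + 0.0144 + 0.0004 + 0.0484 = 0.2446
B = 1 / 0.2446 = 4.0883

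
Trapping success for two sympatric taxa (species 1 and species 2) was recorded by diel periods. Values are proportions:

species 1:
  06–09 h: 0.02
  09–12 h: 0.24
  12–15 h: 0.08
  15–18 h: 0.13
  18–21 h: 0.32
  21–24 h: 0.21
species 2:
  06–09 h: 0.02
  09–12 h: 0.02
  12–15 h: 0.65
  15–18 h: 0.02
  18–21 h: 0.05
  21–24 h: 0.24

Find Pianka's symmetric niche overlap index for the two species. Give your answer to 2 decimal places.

Σ p₁ᵢp₂ᵢ = 0.0004 + 0.0048 + 0.0520 + 0.0026 + 0.0160 + 0.0504 = 0.1262
Σp_1ᵢ² = 0.02² + 0.24² + 0.08² + 0.13² + 0.32² + 0.21² = 0.0004 + 0.0576 + 0.0064 + 0.0169 + 0.1024 + 0.0441 = 0.2278
Σp_2ᵢ² = 0.02² + 0.02² + 0.65² + 0.02² + 0.05² + 0.24² = 0.0004 + 0.0004 + 0.4225 + 0.0004 + 0.0025 + 0.0576 = 0.4838
O = 0.1262 / √(0.2278 × 0.4838) = 0.1262 / 0.33198 = 0.3801

0.38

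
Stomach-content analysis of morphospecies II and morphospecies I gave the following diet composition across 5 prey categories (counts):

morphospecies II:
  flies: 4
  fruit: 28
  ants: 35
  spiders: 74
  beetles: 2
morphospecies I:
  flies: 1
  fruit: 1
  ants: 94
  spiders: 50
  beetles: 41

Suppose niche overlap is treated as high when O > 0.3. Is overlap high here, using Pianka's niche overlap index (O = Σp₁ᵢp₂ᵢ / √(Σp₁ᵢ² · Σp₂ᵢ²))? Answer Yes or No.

Yes

Proportions for morphospecies II (n=143): 4/143=0.0280, 28/143=0.1958, 35/143=0.2448, 74/143=0.5175, 2/143=0.0140
Proportions for morphospecies I (n=187): 1/187=0.0053, 1/187=0.0053, 94/187=0.5027, 50/187=0.2674, 41/187=0.2193
Σ p₁ᵢp₂ᵢ = 0.000148 + 0.001038 + 0.123061 + 0.138380 + 0.003070 = 0.265697
Σp_1ᵢ² = 0.0280² + 0.1958² + 0.2448² + 0.5175² + 0.0140² = 0.000784 + 0.038338 + 0.059927 + 0.267806 + 0.000196 = 0.367051
Σp_2ᵢ² = 0.0053² + 0.0053² + 0.5027² + 0.2674² + 0.2193² = 0.000028 + 0.000028 + 0.252707 + 0.071503 + 0.048092 = 0.372358
O = 0.265697 / √(0.367051 × 0.372358) = 0.265697 / 0.3696950 = 0.7187
O = 0.7187 > 0.3 → Yes.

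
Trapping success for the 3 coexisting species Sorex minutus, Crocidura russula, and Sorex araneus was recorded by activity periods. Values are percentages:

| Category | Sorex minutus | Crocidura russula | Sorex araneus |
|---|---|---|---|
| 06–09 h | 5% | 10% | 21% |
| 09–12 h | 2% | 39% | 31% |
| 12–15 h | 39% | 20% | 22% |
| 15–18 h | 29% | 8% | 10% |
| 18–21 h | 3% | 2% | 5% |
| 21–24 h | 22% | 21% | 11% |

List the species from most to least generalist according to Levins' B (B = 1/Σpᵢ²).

Convert percentages to proportions (divide by 100).
Σp_minuᵢ² = 0.05² + 0.02² + 0.39² + 0.29² + 0.03² + 0.22² = 0.0025 + 0.0004 + 0.1521 + 0.0841 + 0.0009 + 0.0484 = 0.2884
B_minu = 1 / 0.2884 = 3.4674
Σp_russᵢ² = 0.10² + 0.39² + 0.20² + 0.08² + 0.02² + 0.21² = 0.0100 + 0.1521 + 0.0400 + 0.0064 + 0.0004 + 0.0441 = 0.2530
B_russ = 1 / 0.2530 = 3.9526
Σp_aranᵢ² = 0.21² + 0.31² + 0.22² + 0.10² + 0.05² + 0.11² = 0.0441 + 0.0961 + 0.0484 + 0.0100 + 0.0025 + 0.0121 = 0.2132
B_aran = 1 / 0.2132 = 4.6904
Ranking by B (broadest → narrowest): Sorex araneus (4.69) > Crocidura russula (3.95) > Sorex minutus (3.47)

Sorex araneus > Crocidura russula > Sorex minutus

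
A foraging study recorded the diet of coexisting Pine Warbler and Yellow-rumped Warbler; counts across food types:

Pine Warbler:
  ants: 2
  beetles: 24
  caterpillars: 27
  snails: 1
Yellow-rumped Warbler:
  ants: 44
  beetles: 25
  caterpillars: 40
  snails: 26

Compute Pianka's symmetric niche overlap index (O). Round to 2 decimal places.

0.71

Proportions for Pine Warbler (n=54): 2/54=0.0370, 24/54=0.4444, 27/54=0.5000, 1/54=0.0185
Proportions for Yellow-rumped Warbler (n=135): 44/135=0.3259, 25/135=0.1852, 40/135=0.2963, 26/135=0.1926
Σ p₁ᵢp₂ᵢ = 0.012058 + 0.082303 + 0.148150 + 0.003563 = 0.246074
Σp_1ᵢ² = 0.0370² + 0.4444² + 0.5000² + 0.0185² = 0.001369 + 0.197491 + 0.250000 + 0.000342 = 0.449202
Σp_2ᵢ² = 0.3259² + 0.1852² + 0.2963² + 0.1926² = 0.106211 + 0.034299 + 0.087794 + 0.037095 = 0.265399
O = 0.246074 / √(0.449202 × 0.265399) = 0.246074 / 0.3452793 = 0.7127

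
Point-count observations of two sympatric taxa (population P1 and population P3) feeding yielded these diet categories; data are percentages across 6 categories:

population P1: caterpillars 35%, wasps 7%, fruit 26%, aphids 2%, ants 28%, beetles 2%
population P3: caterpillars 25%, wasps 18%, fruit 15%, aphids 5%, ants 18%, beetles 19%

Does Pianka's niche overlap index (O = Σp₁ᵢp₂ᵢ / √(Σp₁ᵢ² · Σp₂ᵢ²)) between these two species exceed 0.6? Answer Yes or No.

Yes

Convert percentages to proportions (divide by 100).
Σ p₁ᵢp₂ᵢ = 0.0875 + 0.0126 + 0.0390 + 0.0010 + 0.0504 + 0.0038 = 0.1943
Σp_1ᵢ² = 0.35² + 0.07² + 0.26² + 0.02² + 0.28² + 0.02² = 0.1225 + 0.0049 + 0.0676 + 0.0004 + 0.0784 + 0.0004 = 0.2742
Σp_2ᵢ² = 0.25² + 0.18² + 0.15² + 0.05² + 0.18² + 0.19² = 0.0625 + 0.0324 + 0.0225 + 0.0025 + 0.0324 + 0.0361 = 0.1884
O = 0.1943 / √(0.2742 × 0.1884) = 0.1943 / 0.22729 = 0.8549
O = 0.8549 > 0.6 → Yes.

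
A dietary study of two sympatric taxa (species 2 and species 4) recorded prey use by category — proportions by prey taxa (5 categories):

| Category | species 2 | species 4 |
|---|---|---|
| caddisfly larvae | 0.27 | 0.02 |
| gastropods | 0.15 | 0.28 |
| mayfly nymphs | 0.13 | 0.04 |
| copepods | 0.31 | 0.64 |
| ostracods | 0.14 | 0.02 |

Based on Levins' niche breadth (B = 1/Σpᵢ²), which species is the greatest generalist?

species 2

Σp_2ᵢ² = 0.27² + 0.15² + 0.13² + 0.31² + 0.14² = 0.0729 + 0.0225 + 0.0169 + 0.0961 + 0.0196 = 0.2280
B_2 = 1 / 0.2280 = 4.3860
Σp_4ᵢ² = 0.02² + 0.28² + 0.04² + 0.64² + 0.02² = 0.0004 + 0.0784 + 0.0016 + 0.4096 + 0.0004 = 0.4904
B_4 = 1 / 0.4904 = 2.0392
Highest B → broadest niche (most generalist): species 2 (B = 4.39).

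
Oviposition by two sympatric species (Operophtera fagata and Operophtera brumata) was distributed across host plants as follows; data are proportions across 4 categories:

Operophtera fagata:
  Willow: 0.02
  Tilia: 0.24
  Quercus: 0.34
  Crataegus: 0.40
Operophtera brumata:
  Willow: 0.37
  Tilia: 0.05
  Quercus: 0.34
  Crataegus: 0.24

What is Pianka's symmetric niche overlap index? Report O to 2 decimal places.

Σ p₁ᵢp₂ᵢ = 0.0074 + 0.0120 + 0.1156 + 0.0960 = 0.2310
Σp_1ᵢ² = 0.02² + 0.24² + 0.34² + 0.40² = 0.0004 + 0.0576 + 0.1156 + 0.1600 = 0.3336
Σp_2ᵢ² = 0.37² + 0.05² + 0.34² + 0.24² = 0.1369 + 0.0025 + 0.1156 + 0.0576 = 0.3126
O = 0.2310 / √(0.3336 × 0.3126) = 0.2310 / 0.32293 = 0.7153

0.72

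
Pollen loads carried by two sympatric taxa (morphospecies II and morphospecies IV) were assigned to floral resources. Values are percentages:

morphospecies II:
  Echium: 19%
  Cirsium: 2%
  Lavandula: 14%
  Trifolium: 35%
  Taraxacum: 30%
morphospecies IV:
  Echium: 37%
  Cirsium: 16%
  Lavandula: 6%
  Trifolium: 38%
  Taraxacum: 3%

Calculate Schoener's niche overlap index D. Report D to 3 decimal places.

0.650

Convert percentages to proportions (divide by 100).
Σ|p₁ᵢ − p₂ᵢ| = 0.18 + 0.14 + 0.08 + 0.03 + 0.27 = 0.70
D = 1 − ½ × 0.70 = 1 − 0.350 = 0.65000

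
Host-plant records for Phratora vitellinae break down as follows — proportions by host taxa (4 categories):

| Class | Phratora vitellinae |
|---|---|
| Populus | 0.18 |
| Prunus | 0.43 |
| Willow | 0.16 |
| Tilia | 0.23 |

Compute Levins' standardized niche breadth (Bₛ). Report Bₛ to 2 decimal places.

0.79

Σpᵢ² = 0.18² + 0.43² + 0.16² + 0.23² = 0.0324 + 0.1849 + 0.0256 + 0.0529 = 0.2958
B = 1 / 0.2958 = 3.3807
Bₛ = (B − 1)/(n − 1) = (3.3807 − 1)/(4 − 1) = 2.3807/3 = 0.7936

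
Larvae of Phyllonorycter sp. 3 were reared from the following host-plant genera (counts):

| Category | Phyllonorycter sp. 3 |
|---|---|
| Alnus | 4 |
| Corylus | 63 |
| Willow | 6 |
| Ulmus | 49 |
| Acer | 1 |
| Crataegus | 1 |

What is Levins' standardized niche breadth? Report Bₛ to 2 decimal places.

0.28

Proportions for Phyllonorycter sp. 3 (n=124): 4/124=0.0323, 63/124=0.5081, 6/124=0.0484, 49/124=0.3952, 1/124=0.0081, 1/124=0.0081
Σpᵢ² = 0.0323² + 0.5081² + 0.0484² + 0.3952² + 0.0081² + 0.0081² = 0.001043 + 0.258166 + 0.002343 + 0.156183 + 0.000066 + 0.000066 = 0.417867
B = 1 / 0.417867 = 2.3931
Bₛ = (B − 1)/(n − 1) = (2.3931 − 1)/(6 − 1) = 1.3931/5 = 0.2786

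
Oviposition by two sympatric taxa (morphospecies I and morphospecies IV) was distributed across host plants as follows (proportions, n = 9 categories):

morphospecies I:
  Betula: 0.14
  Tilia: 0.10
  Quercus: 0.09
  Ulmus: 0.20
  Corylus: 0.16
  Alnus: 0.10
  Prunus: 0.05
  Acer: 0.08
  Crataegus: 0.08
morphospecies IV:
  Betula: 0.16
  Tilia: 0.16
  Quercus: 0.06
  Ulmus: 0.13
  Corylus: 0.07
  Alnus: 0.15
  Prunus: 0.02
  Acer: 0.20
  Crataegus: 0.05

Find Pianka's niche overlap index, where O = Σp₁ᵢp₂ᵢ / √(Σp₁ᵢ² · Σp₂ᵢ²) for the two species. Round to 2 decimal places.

0.87

Σ p₁ᵢp₂ᵢ = 0.0224 + 0.0160 + 0.0054 + 0.0260 + 0.0112 + 0.0150 + 0.0010 + 0.0160 + 0.0040 = 0.1170
Σp_1ᵢ² = 0.14² + 0.10² + 0.09² + 0.20² + 0.16² + 0.10² + 0.05² + 0.08² + 0.08² = 0.0196 + 0.0100 + 0.0081 + 0.0400 + 0.0256 + 0.0100 + 0.0025 + 0.0064 + 0.0064 = 0.1286
Σp_2ᵢ² = 0.16² + 0.16² + 0.06² + 0.13² + 0.07² + 0.15² + 0.02² + 0.20² + 0.05² = 0.0256 + 0.0256 + 0.0036 + 0.0169 + 0.0049 + 0.0225 + 0.0004 + 0.0400 + 0.0025 = 0.1420
O = 0.1170 / √(0.1286 × 0.1420) = 0.1170 / 0.13513 = 0.8658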